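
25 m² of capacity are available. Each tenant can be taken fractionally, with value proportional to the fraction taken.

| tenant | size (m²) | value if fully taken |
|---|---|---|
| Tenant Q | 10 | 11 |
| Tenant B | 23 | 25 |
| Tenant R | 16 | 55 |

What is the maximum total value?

Sort by value density: Tenant R 55/16≈3.44, Tenant Q 11/10≈1.1, Tenant B 25/23≈1.09.
Tenant R: take in full, 16 m² for value 55 ; 9 left.
Only 9 m² remain; take 9/10 of Tenant Q for value 11×9/10 = 9.9.
Total value = 64.9.

64.9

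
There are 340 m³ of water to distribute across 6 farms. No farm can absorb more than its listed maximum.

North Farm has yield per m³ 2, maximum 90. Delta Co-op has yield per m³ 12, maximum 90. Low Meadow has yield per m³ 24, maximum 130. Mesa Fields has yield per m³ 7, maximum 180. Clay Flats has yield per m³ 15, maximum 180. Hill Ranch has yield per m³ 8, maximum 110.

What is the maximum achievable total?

6180

Highest yield per m³ first: Low Meadow 24 > Clay Flats 15 > Delta Co-op 12 > Hill Ranch 8 > Mesa Fields 7 > North Farm 2.
Low Meadow: +130 to 130 (cap) — 210 left.
Clay Flats: +180 to 180 (cap) — 30 left.
Delta Co-op has room for 90 but only 30 remain, so it gets 30.
Total = 12×30 + 24×130 + 15×180 = 6180.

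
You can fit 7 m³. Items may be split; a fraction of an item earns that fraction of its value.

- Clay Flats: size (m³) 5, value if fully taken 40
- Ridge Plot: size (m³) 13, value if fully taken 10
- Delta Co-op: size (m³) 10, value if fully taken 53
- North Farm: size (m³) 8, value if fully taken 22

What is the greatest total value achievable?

50.6

Best value per unit of size first: Clay Flats 40/5≈8, Delta Co-op 53/10≈5.3, North Farm 22/8≈2.75, Ridge Plot 10/13≈0.769.
Clay Flats: take in full, 5 m³ for value 40 ; 2 left.
Fill the last 2 m³ with part of Delta Co-op: 2/10 of it earns 10.6.
Total value = 50.6.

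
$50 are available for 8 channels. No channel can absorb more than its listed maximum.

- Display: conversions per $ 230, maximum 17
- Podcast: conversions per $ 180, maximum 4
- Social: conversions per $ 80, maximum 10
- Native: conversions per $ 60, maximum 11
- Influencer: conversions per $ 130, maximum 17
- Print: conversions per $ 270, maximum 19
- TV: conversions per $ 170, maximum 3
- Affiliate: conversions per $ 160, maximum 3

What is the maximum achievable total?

Order the channels by conversions per $: Print 270 > Display 230 > Podcast 180 > TV 170 > Affiliate 160 > Influencer 130 > Social 80 > Native 60.
Print takes 19 to reach its cap of 19 → 31 left.
Give Display 17 to hit its cap of 17 → 14 left.
Podcast takes 4 to reach its cap of 4 → 10 left.
TV takes 3 to reach its cap of 3 → 7 left.
Give Affiliate 3 to hit its cap of 3 → 4 left.
Influencer has room for 17 but only 4 remain, so it gets 4.
Total = 230×17 + 180×4 + 130×4 + 270×19 + 170×3 + 160×3 = 11270.

11270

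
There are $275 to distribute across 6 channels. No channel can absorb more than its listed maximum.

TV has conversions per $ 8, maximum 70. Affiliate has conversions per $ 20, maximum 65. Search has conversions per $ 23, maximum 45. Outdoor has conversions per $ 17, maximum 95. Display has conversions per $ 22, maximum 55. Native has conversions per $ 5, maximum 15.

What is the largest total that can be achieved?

Rank by conversions per $: Search 23 > Display 22 > Affiliate 20 > Outdoor 17 > TV 8 > Native 5.
Search: +45 to 45 (cap) — 230 left.
Display takes 55 to reach its cap of 55 — 175 left.
Affiliate: +65 to 65 (cap) — 110 left.
Outdoor takes 95 to reach its cap of 95 — 15 left.
TV has room for 70 but only 15 remain, so it gets 15.
Total = 8×15 + 20×65 + 23×45 + 17×95 + 22×55 = 5280.

5280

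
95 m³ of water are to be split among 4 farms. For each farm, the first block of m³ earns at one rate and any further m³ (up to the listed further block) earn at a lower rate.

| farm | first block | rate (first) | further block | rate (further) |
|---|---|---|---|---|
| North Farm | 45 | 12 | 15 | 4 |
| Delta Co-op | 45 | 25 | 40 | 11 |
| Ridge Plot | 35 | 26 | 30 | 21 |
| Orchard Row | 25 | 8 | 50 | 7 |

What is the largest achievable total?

2350

Rank every tier by rate: Ridge Plot/T1 26 > Delta Co-op/T1 25 > Ridge Plot/T2 21 > North Farm/T1 12 > Delta Co-op/T2 11 > Orchard Row/T1 8 > Orchard Row/T2 7 > North Farm/T2 4.
Ridge Plot T1 at 26: fill all 35 — 60 left.
Delta Co-op/T1 (25): +45 — 15 left.
Ridge Plot T2 at 21: only 15 left, fill 15.
Total = 26×35 + 25×45 + 21×15 = 2350.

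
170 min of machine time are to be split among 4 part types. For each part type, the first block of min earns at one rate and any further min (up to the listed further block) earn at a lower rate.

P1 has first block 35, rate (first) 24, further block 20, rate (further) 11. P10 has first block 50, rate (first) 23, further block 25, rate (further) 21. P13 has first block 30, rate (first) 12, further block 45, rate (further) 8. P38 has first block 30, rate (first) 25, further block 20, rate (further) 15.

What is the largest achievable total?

Treat each block as its own option and order by rate: P38/T1 25 > P1/T1 24 > P10/T1 23 > P10/T2 21 > P38/T2 15 > P13/T1 12 > P1/T2 11 > P13/T2 8.
Fill P38 T1 block (30 at 25) — 140 left.
P1/T1 (24): +35 — 105 left.
Fill P10 T1 block (50 at 23) — 55 left.
P10/T2 (21): +25 — 30 left.
P38/T2 (15): +20 — 10 left.
10 remain; put them into P13 T1 at 12.
Total = 25×30 + 24×35 + 23×50 + 21×25 + 15×20 + 12×10 = 3685.

3685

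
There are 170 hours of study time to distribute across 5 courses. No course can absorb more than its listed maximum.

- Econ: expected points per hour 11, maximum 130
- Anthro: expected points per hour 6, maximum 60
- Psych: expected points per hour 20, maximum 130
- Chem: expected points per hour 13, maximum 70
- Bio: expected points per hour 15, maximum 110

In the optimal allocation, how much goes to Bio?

40

Highest expected points per hour first: Psych 20 > Bio 15 > Chem 13 > Econ 11 > Anthro 6.
Psych: +130 to 130 (cap) → 40 left.
Bio: +40 (room for 110) → 40. Pool exhausted.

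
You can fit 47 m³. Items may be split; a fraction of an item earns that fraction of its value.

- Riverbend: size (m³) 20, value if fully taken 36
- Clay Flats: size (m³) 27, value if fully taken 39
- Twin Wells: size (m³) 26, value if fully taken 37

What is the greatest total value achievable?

75

Best value per unit of size first: Riverbend 36/20≈1.8, Clay Flats 39/27≈1.44, Twin Wells 37/26≈1.42.
Riverbend: take in full, 20 m³ for value 36 — 27 left.
All 27 m³ of Clay Flats fit (value 39) — 0 remain.
Total value = 75.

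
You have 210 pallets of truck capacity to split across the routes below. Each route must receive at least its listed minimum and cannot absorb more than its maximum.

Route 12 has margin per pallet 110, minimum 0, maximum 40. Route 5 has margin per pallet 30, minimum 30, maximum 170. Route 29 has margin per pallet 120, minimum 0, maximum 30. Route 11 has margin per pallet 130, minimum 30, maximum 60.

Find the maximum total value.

18200

Meeting every minimum uses 0+30+0+30 = 60 pallets, leaving 150.
Order the routes by margin per pallet: Route 11 130 > Route 29 120 > Route 12 110 > Route 5 30.
Route 11 takes 30 more to reach its cap of 60 ; 120 left.
Give Route 29 30 more to hit its cap of 30 ; 90 left.
Route 12: +40 to 40 (cap) ; 50 left.
Route 5: +50 (room for 140) → 80. Pool exhausted.
Total = 110×40 + 30×80 + 120×30 + 130×60 = 18200.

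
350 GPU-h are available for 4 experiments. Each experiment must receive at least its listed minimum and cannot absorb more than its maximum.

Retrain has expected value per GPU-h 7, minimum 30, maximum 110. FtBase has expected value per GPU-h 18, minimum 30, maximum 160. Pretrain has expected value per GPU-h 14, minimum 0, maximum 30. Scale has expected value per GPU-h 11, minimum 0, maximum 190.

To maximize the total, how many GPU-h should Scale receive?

Meeting every minimum uses 30+30+0+0 = 60 GPU-h, leaving 290.
Highest expected value per GPU-h first: FtBase 18 > Pretrain 14 > Scale 11 > Retrain 7.
FtBase: +130 to 160 (cap) — 160 left.
Give Pretrain 30 more to hit its cap of 30 — 130 left.
Scale: +130 (room for 190) → 130. Pool exhausted.

130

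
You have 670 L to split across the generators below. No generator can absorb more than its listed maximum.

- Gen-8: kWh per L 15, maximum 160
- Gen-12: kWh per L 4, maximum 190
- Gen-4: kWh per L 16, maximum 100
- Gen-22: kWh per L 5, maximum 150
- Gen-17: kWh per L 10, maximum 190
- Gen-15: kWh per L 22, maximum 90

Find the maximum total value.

Order the generators by kWh per L: Gen-15 22 > Gen-4 16 > Gen-8 15 > Gen-17 10 > Gen-22 5 > Gen-12 4.
Gen-15 takes 90 to reach its cap of 90 — 580 left.
Gen-4: +100 to 100 (cap) — 480 left.
Give Gen-8 160 to hit its cap of 160 — 320 left.
Gen-17 takes 190 to reach its cap of 190 — 130 left.
Gen-22: +130 (room for 150) → 130. Pool exhausted.
Total = 15×160 + 16×100 + 5×130 + 10×190 + 22×90 = 8530.

8530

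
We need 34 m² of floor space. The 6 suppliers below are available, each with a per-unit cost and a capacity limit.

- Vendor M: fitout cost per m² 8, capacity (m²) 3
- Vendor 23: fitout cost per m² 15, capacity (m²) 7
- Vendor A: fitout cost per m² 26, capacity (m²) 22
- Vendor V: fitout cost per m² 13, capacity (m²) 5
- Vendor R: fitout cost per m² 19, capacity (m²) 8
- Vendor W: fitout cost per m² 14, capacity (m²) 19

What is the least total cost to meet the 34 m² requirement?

460

Fill from the cheapest supplier first.
Vendor M at 8: take all 3 m² → 31 still needed.
Vendor V (13): use full 5 → 26 m² to go.
Vendor W at 14: take all 19 m² → 7 still needed.
Vendor 23 at 15: take all 7 m² → 0 still needed.
Vendor R, Vendor A: unused.
Cost = 3×8 + 5×13 + 19×14 + 7×15 = 460.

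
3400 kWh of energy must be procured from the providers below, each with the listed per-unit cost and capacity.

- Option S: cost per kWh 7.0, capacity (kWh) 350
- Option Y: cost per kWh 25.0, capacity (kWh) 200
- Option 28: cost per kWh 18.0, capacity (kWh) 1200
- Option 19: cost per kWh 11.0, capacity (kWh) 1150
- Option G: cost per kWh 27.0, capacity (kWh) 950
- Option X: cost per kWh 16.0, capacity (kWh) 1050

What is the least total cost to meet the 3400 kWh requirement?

47200

Fill from the cheapest provider first.
Option S (7.0): use full 350 ; 3050 kWh to go.
Take 1150 from Option 19 at 11.0 ; need 1900 more.
Take 1050 from Option X at 16.0 ; need 850 more.
Option 28 (18.0): take the remaining 850 ; done.
Option Y, Option G: unused.
Cost = 350×7.0 + 1150×11.0 + 1050×16.0 + 850×18.0 = 47200.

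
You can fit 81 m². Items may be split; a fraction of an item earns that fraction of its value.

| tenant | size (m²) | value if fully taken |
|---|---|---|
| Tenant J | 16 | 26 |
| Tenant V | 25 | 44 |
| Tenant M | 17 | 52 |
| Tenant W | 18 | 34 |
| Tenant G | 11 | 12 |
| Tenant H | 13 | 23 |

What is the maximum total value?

166

Sort by value density: Tenant M 52/17≈3.06, Tenant W 34/18≈1.89, Tenant H 23/13≈1.77, Tenant V 44/25≈1.76, Tenant J 26/16≈1.62, Tenant G 12/11≈1.09.
Tenant M: take in full, 17 m² for value 52 → 64 left.
Tenant W: take in full, 18 m² for value 34 → 46 left.
Tenant H: take in full, 13 m² for value 23 → 33 left.
All 25 m² of Tenant V fit (value 44) → 8 remain.
Only 8 m² remain; take 8/16 of Tenant J for value 26×8/16 = 13.
Total value = 166.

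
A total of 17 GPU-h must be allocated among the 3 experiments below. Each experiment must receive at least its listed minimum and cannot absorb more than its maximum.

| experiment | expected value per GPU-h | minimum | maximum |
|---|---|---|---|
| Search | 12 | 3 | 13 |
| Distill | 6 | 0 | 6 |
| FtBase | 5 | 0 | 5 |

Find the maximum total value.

Meeting every minimum uses 3+0+0 = 3 GPU-h, leaving 14.
Order the experiments by expected value per GPU-h: Search 12 > Distill 6 > FtBase 5.
Search: +10 to 13 (cap) ; 4 left.
Distill: +4 (room for 6) → 4. Pool exhausted.
Total = 12×13 + 6×4 = 180.

180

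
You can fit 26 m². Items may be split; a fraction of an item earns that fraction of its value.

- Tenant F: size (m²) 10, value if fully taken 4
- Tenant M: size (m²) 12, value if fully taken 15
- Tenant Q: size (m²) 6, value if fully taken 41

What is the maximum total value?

Best value per unit of size first: Tenant Q 41/6≈6.83, Tenant M 15/12≈1.25, Tenant F 4/10≈0.4.
Tenant Q: take in full, 6 m² for value 41 ; 20 left.
Take all of Tenant M (12 m², value 15) ; 8 m² left.
8 m² left: a 8/10 share of Tenant F gives 4×8/10 = 3.2.
Total value = 59.2.

59.2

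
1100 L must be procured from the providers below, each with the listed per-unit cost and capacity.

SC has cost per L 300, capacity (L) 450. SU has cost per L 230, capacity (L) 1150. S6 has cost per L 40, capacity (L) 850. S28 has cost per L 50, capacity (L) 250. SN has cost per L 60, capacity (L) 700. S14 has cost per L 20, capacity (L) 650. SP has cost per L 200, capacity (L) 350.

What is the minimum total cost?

31000

Fill from the cheapest provider first.
S14 at 20: take all 650 L ; 450 still needed.
Take 450 from S6 at 40 to finish.
S28, SN, SP, SU, SC: unused.
Cost = 650×20 + 450×40 = 31000.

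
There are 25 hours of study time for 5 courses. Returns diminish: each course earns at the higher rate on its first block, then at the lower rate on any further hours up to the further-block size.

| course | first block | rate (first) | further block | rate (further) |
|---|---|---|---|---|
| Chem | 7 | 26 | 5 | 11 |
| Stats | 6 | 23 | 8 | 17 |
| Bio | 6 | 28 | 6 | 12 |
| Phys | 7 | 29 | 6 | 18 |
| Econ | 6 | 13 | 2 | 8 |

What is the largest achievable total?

668

Rank every tier by rate: Phys/first 29 > Bio/first 28 > Chem/first 26 > Stats/first 23 > Phys/second 18 > Stats/second 17 > Econ/first 13 > Bio/second 12 > Chem/second 11 > Econ/second 8.
Phys/first (29): +7 — 18 left.
Bio first at 28: fill all 6 — 12 left.
Fill Chem first block (7 at 26) — 5 left.
Stats first at 23: only 5 left, fill 5.
Total = 29×7 + 28×6 + 26×7 + 23×5 = 668.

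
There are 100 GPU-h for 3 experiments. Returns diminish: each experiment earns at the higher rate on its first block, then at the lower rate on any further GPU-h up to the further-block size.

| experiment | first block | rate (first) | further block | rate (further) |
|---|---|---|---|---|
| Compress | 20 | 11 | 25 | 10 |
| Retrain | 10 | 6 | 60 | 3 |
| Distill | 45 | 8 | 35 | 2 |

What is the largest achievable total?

Rank every tier by rate: Compress/T1 11 > Compress/T2 10 > Distill/T1 8 > Retrain/T1 6 > Retrain/T2 3 > Distill/T2 2.
Compress/T1 (11): +20 ; 80 left.
Compress T2 at 10: fill all 25 ; 55 left.
Distill T1 at 8: fill all 45 ; 10 left.
Fill Retrain T1 block (10 at 6) ; 0 left.
Total = 11×20 + 10×25 + 8×45 + 6×10 = 890.

890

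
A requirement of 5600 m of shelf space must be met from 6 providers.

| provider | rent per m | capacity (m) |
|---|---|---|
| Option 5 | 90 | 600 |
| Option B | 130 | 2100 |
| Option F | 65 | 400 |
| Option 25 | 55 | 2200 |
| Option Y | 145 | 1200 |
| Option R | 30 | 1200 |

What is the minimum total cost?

Fill from the cheapest provider first.
Take 1200 from Option R at 30 → need 4400 more.
Take 2200 from Option 25 at 55 → need 2200 more.
Option F (65): use full 400 → 1800 m to go.
Option 5 (90): use full 600 → 1200 m to go.
Take 1200 from Option B at 130 to finish.
Option Y: unused.
Cost = 1200×30 + 2200×55 + 400×65 + 600×90 + 1200×130 = 393000.

393000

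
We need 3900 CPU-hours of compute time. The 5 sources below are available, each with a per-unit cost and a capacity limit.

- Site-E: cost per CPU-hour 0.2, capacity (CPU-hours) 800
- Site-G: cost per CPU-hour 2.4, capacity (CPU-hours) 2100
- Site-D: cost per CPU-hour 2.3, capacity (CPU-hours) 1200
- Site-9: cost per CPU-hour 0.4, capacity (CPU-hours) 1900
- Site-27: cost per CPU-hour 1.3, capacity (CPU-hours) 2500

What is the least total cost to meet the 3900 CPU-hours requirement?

2480

Cheapest first:
Take 800 from Site-E at 0.2 ; need 3100 more.
Site-9 at 0.4: take all 1900 CPU-hours ; 1200 still needed.
Site-27 at 1.3: take 1200 of its 2500 ; requirement met.
Site-D, Site-G: unused.
Cost = 800×0.2 + 1900×0.4 + 1200×1.3 = 2480.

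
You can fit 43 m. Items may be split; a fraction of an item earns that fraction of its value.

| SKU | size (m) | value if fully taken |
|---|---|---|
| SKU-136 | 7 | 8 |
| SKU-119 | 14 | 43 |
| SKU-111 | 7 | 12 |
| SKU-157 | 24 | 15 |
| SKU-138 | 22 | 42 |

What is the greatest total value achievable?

97

Rank by value-to-size ratio: SKU-119 43/14≈3.07, SKU-138 42/22≈1.91, SKU-111 12/7≈1.71, SKU-136 8/7≈1.14, SKU-157 15/24≈0.625.
Take all of SKU-119 (14 m, value 43) → 29 m left.
All 22 m of SKU-138 fit (value 42) → 7 remain.
SKU-111: take in full, 7 m for value 12 → 0 left.
Total value = 97.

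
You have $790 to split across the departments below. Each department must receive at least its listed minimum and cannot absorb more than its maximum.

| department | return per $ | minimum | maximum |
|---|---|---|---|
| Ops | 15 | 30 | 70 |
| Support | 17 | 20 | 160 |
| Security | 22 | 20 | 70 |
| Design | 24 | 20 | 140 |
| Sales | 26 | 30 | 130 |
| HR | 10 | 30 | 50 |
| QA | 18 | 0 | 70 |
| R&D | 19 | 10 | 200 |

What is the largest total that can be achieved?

Meeting every minimum uses 30+20+20+20+30+30+0+10 = 160 $, leaving 630.
Highest return per $ first: Sales 26 > Design 24 > Security 22 > R&D 19 > QA 18 > Support 17 > Ops 15 > HR 10.
Give Sales 100 more to hit its cap of 130 → 530 left.
Give Design 120 more to hit its cap of 140 → 410 left.
Security: +50 to 70 (cap) → 360 left.
R&D: +190 to 200 (cap) → 170 left.
Give QA 70 more to hit its cap of 70 → 100 left.
Only 100 left; Support takes them to reach 120.
Total = 15×30 + 17×120 + 22×70 + 24×140 + 26×130 + 10×30 + 18×70 + 19×200 = 16130.

16130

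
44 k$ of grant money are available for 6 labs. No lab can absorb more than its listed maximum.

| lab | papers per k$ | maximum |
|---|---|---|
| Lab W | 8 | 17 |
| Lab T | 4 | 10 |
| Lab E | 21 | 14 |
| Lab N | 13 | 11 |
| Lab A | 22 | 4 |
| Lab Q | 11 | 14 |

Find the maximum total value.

687

Order the labs by papers per k$: Lab A 22 > Lab E 21 > Lab N 13 > Lab Q 11 > Lab W 8 > Lab T 4.
Give Lab A 4 to hit its cap of 4 → 40 left.
Give Lab E 14 to hit its cap of 14 → 26 left.
Lab N: +11 to 11 (cap) → 15 left.
Give Lab Q 14 to hit its cap of 14 → 1 left.
Lab W has room for 17 but only 1 remain, so it gets 1.
Total = 8×1 + 21×14 + 13×11 + 22×4 + 11×14 = 687.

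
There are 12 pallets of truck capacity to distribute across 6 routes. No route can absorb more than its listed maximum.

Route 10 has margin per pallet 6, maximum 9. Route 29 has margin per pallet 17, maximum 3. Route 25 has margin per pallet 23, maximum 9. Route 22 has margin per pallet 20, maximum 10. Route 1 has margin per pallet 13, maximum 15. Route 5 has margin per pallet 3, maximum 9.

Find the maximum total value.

Rank by margin per pallet: Route 25 23 > Route 22 20 > Route 29 17 > Route 1 13 > Route 10 6 > Route 5 3.
Route 25: +9 to 9 (cap) → 3 left.
Route 22 has room for 10 but only 3 remain, so it gets 3.
Total = 23×9 + 20×3 = 267.

267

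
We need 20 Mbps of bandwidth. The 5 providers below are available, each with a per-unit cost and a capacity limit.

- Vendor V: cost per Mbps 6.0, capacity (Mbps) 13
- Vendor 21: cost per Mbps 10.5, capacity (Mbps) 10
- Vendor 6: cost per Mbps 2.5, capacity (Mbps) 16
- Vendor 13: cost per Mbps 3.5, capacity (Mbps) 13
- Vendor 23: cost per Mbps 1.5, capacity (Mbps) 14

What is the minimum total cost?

Use providers in increasing cost order.
Vendor 23 at 1.5: take all 14 Mbps ; 6 still needed.
Vendor 6 at 2.5: take 6 of its 16 ; requirement met.
Vendor 13, Vendor V, Vendor 21: unused.
Cost = 14×1.5 + 6×2.5 = 36.

36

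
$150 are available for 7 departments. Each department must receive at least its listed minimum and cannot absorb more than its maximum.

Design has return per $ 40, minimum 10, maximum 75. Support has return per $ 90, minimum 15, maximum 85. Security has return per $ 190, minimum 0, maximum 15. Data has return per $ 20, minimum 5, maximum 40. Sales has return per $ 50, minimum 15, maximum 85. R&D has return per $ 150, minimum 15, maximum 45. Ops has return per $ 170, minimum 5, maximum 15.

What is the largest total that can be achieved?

Meeting every minimum uses 10+15+0+5+15+15+5 = 65 $, leaving 85.
Rank by return per $: Security 190 > Ops 170 > R&D 150 > Support 90 > Sales 50 > Design 40 > Data 20.
Give Security 15 more to hit its cap of 15 → 70 left.
Ops takes 10 more to reach its cap of 15 → 60 left.
R&D takes 30 more to reach its cap of 45 → 30 left.
Support: +30 (room for 70) → 45. Pool exhausted.
Total = 40×10 + 90×45 + 190×15 + 20×5 + 50×15 + 150×45 + 170×15 = 17450.

17450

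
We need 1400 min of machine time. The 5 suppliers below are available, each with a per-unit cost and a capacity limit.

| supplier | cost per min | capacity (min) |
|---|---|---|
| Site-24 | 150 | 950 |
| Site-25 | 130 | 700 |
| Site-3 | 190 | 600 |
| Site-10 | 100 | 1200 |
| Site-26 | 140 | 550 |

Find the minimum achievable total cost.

146000

Cheapest first:
Take 1200 from Site-10 at 100 — need 200 more.
Site-25 at 130: take 200 of its 700 — requirement met.
Site-26, Site-24, Site-3: unused.
Cost = 1200×100 + 200×130 = 146000.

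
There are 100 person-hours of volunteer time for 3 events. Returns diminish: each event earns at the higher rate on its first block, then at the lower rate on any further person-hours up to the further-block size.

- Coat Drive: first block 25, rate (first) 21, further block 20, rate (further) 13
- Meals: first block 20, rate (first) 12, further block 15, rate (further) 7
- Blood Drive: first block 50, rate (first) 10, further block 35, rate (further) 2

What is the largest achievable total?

1375

Order all 6 blocks by rate: Coat Drive/first 21 > Coat Drive/second 13 > Meals/first 12 > Blood Drive/first 10 > Meals/second 7 > Blood Drive/second 2.
Coat Drive first at 21: fill all 25 — 75 left.
Coat Drive/second (13): +20 — 55 left.
Meals/first (12): +20 — 35 left.
35 remain; put them into Blood Drive first at 10.
Total = 21×25 + 13×20 + 12×20 + 10×35 = 1375.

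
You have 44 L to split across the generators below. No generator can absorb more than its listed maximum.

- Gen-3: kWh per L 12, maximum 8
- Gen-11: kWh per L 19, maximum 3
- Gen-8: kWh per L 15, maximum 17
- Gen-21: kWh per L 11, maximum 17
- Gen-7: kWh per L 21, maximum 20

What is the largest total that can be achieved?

Order the generators by kWh per L: Gen-7 21 > Gen-11 19 > Gen-8 15 > Gen-3 12 > Gen-21 11.
Gen-7: +20 to 20 (cap) ; 24 left.
Give Gen-11 3 to hit its cap of 3 ; 21 left.
Gen-8: +17 to 17 (cap) ; 4 left.
Gen-3: +4 (room for 8) → 4. Pool exhausted.
Total = 12×4 + 19×3 + 15×17 + 21×20 = 780.

780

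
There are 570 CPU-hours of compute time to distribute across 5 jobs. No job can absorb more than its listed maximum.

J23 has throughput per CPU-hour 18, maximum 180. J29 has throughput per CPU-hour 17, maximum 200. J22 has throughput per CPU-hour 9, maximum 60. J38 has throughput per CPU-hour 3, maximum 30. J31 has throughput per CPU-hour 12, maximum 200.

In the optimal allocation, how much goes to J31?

Order the jobs by throughput per CPU-hour: J23 18 > J29 17 > J31 12 > J22 9 > J38 3.
Give J23 180 to hit its cap of 180 → 390 left.
J29: +200 to 200 (cap) → 190 left.
Only 190 left; J31 takes them to reach 190.

190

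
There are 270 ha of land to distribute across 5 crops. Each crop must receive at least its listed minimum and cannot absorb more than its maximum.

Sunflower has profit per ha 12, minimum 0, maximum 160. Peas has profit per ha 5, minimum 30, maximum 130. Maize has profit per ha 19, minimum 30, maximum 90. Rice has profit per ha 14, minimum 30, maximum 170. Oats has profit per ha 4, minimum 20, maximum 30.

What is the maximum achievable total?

3760

Meeting every minimum uses 0+30+30+30+20 = 110 ha, leaving 160.
Order the crops by profit per ha: Maize 19 > Rice 14 > Sunflower 12 > Peas 5 > Oats 4.
Maize takes 60 more to reach its cap of 90 ; 100 left.
Rice: +100 (room for 140) → 130. Pool exhausted.
Total = 5×30 + 19×90 + 14×130 + 4×20 = 3760.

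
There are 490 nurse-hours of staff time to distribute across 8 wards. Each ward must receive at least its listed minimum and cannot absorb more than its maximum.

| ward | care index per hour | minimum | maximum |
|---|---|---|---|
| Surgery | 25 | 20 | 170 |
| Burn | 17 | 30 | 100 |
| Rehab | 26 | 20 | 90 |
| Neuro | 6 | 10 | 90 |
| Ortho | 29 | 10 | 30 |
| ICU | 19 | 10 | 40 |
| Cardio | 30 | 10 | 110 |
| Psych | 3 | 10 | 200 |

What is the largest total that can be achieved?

12120

Meeting every minimum uses 20+30+20+10+10+10+10+10 = 120 nurse-hours, leaving 370.
Highest care index per hour first: Cardio 30 > Ortho 29 > Rehab 26 > Surgery 25 > ICU 19 > Burn 17 > Neuro 6 > Psych 3.
Cardio: +100 to 110 (cap) ; 270 left.
Give Ortho 20 more to hit its cap of 30 ; 250 left.
Give Rehab 70 more to hit its cap of 90 ; 180 left.
Give Surgery 150 more to hit its cap of 170 ; 30 left.
Give ICU 30 more to hit its cap of 40 ; 0 left.
Total = 25×170 + 17×30 + 26×90 + 6×10 + 29×30 + 19×40 + 30×110 + 3×10 = 12120.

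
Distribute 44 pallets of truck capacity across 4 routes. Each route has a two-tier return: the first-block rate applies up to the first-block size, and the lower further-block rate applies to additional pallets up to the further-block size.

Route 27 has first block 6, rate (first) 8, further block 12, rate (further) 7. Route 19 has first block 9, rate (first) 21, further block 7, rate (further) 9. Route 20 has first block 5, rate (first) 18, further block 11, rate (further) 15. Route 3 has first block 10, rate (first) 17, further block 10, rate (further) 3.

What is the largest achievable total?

693

Order all 8 blocks by rate: Route 19/T1 21 > Route 20/T1 18 > Route 3/T1 17 > Route 20/T2 15 > Route 19/T2 9 > Route 27/T1 8 > Route 27/T2 7 > Route 3/T2 3.
Route 19/T1 (21): +9 — 35 left.
Route 20/T1 (18): +5 — 30 left.
Route 3 T1 at 17: fill all 10 — 20 left.
Route 20/T2 (15): +11 — 9 left.
Route 19/T2 (9): +7 — 2 left.
Route 27/T1: +2 of 6 at 8; pool empty.
Total = 21×9 + 18×5 + 17×10 + 15×11 + 9×7 + 8×2 = 693.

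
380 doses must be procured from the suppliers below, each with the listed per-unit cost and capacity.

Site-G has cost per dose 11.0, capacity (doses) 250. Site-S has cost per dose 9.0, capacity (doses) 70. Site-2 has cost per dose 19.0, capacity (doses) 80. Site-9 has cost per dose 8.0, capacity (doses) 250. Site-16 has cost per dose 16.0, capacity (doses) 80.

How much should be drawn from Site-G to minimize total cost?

Cheapest first:
Take 250 from Site-9 at 8.0 — need 130 more.
Site-S (9.0): use full 70 — 60 doses to go.
Site-G at 11.0: take 60 of its 250 — requirement met.
Site-16, Site-2: unused.

60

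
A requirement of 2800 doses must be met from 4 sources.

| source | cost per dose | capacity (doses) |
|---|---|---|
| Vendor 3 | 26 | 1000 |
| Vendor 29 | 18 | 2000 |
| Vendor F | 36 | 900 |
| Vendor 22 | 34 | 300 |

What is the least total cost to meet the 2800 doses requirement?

56800

Use sources in increasing cost order.
Vendor 29 at 18: take all 2000 doses — 800 still needed.
Take 800 from Vendor 3 at 26 to finish.
Vendor 22, Vendor F: unused.
Cost = 2000×18 + 800×26 = 56800.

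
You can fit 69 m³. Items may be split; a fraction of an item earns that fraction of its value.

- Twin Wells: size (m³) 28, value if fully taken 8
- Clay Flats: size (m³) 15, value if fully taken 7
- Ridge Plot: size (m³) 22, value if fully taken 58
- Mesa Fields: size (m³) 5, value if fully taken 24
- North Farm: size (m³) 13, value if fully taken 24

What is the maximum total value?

117

Rank by value-to-size ratio: Mesa Fields 24/5≈4.8, Ridge Plot 58/22≈2.64, North Farm 24/13≈1.85, Clay Flats 7/15≈0.467, Twin Wells 8/28≈0.286.
All 5 m³ of Mesa Fields fit (value 24) → 64 remain.
Take all of Ridge Plot (22 m³, value 58) → 42 m³ left.
All 13 m³ of North Farm fit (value 24) → 29 remain.
Clay Flats: take in full, 15 m³ for value 7 → 14 left.
Only 14 m³ remain; take 14/28 of Twin Wells for value 8×14/28 = 4.
Total value = 117.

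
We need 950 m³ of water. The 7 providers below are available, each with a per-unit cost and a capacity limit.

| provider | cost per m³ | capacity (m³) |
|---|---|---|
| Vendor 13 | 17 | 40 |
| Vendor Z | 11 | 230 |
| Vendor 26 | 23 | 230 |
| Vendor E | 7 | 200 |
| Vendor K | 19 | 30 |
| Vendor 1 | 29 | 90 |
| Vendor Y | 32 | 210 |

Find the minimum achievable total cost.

Use providers in increasing cost order.
Vendor E (7): use full 200 — 750 m³ to go.
Take 230 from Vendor Z at 11 — need 520 more.
Vendor 13 at 17: take all 40 m³ — 480 still needed.
Take 30 from Vendor K at 19 — need 450 more.
Take 230 from Vendor 26 at 23 — need 220 more.
Vendor 1 (29): use full 90 — 130 m³ to go.
Vendor Y at 32: take 130 of its 210 — requirement met.
Cost = 200×7 + 230×11 + 40×17 + 30×19 + 230×23 + 90×29 + 130×32 = 17240.

17240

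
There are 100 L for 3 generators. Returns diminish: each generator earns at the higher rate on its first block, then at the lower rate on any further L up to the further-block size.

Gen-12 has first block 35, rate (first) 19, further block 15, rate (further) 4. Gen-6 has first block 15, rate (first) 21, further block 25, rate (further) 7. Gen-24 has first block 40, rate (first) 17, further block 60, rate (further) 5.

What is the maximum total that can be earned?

1730

Order all 6 blocks by rate: Gen-6/first 21 > Gen-12/first 19 > Gen-24/first 17 > Gen-6/second 7 > Gen-24/second 5 > Gen-12/second 4.
Gen-6/first (21): +15 ; 85 left.
Fill Gen-12 first block (35 at 19) ; 50 left.
Gen-24/first (17): +40 ; 10 left.
Gen-6/second: +10 of 25 at 7; pool empty.
Total = 21×15 + 19×35 + 17×40 + 7×10 = 1730.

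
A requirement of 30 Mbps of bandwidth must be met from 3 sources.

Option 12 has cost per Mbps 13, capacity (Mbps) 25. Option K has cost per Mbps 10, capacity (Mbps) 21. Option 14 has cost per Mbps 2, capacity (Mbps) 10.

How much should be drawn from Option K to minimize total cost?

Fill from the cheapest source first.
Option 14 at 2: take all 10 Mbps — 20 still needed.
Option K at 10: take 20 of its 21 — requirement met.
Option 12: unused.

20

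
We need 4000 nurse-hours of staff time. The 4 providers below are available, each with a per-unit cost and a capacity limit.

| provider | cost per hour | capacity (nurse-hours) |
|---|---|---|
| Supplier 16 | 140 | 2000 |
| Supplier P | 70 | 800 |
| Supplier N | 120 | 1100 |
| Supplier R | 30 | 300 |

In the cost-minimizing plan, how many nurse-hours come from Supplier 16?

1800

Use providers in increasing cost order.
Take 300 from Supplier R at 30 → need 3700 more.
Take 800 from Supplier P at 70 → need 2900 more.
Supplier N at 120: take all 1100 nurse-hours → 1800 still needed.
Take 1800 from Supplier 16 at 140 to finish.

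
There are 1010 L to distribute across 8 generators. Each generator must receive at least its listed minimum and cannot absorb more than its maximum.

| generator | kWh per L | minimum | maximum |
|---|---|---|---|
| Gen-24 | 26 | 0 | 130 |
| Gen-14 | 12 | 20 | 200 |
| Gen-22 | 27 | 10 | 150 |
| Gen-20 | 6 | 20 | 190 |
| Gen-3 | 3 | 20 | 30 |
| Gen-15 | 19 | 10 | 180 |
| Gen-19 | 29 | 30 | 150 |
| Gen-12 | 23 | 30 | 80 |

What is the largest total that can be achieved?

Meeting every minimum uses 0+20+10+20+20+10+30+30 = 140 L, leaving 870.
Highest kWh per L first: Gen-19 29 > Gen-22 27 > Gen-24 26 > Gen-12 23 > Gen-15 19 > Gen-14 12 > Gen-20 6 > Gen-3 3.
Gen-19: +120 to 150 (cap) — 750 left.
Give Gen-22 140 more to hit its cap of 150 — 610 left.
Gen-24: +130 to 130 (cap) — 480 left.
Gen-12: +50 to 80 (cap) — 430 left.
Gen-15 takes 170 more to reach its cap of 180 — 260 left.
Gen-14: +180 to 200 (cap) — 80 left.
Gen-20: +80 (room for 170) → 100. Pool exhausted.
Total = 26×130 + 12×200 + 27×150 + 6×100 + 3×20 + 19×180 + 29×150 + 23×80 = 20100.

20100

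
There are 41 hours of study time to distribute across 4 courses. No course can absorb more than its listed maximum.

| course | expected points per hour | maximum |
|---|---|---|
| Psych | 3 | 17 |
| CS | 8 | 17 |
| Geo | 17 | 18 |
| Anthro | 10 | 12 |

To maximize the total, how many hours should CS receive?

Rank by expected points per hour: Geo 17 > Anthro 10 > CS 8 > Psych 3.
Geo: +18 to 18 (cap) — 23 left.
Give Anthro 12 to hit its cap of 12 — 11 left.
CS: +11 (room for 17) → 11. Pool exhausted.

11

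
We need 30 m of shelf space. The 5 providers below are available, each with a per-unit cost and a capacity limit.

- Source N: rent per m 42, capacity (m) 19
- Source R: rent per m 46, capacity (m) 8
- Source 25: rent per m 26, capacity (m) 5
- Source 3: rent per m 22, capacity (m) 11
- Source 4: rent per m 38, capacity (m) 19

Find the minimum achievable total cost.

904

Fill from the cheapest provider first.
Take 11 from Source 3 at 22 → need 19 more.
Source 25 (26): use full 5 → 14 m to go.
Take 14 from Source 4 at 38 to finish.
Source N, Source R: unused.
Cost = 11×22 + 5×26 + 14×38 = 904.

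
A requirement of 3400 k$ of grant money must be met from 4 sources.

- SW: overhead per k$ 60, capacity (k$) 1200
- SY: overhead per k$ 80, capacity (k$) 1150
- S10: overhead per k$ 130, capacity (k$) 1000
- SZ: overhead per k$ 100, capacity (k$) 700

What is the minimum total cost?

Cheapest first:
Take 1200 from SW at 60 → need 2200 more.
SY at 80: take all 1150 k$ → 1050 still needed.
SZ at 100: take all 700 k$ → 350 still needed.
S10 (130): take the remaining 350 → done.
Cost = 1200×60 + 1150×80 + 700×100 + 350×130 = 279500.

279500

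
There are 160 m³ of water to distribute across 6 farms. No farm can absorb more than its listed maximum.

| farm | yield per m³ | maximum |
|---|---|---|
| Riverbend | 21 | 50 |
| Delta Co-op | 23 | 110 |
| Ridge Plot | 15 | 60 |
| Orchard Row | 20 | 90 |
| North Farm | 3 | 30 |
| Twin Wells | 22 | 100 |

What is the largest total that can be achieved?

Order the farms by yield per m³: Delta Co-op 23 > Twin Wells 22 > Riverbend 21 > Orchard Row 20 > Ridge Plot 15 > North Farm 3.
Give Delta Co-op 110 to hit its cap of 110 ; 50 left.
Only 50 left; Twin Wells takes them to reach 50.
Total = 23×110 + 22×50 = 3630.

3630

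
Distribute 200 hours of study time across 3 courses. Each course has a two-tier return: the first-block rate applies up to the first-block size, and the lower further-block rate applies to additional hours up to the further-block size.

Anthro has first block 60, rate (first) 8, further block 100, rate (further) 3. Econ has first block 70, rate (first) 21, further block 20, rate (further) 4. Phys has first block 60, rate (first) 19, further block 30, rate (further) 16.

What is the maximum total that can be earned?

3410

Rank every tier by rate: Econ/tier1 21 > Phys/tier1 19 > Phys/tier2 16 > Anthro/tier1 8 > Econ/tier2 4 > Anthro/tier2 3.
Econ/tier1 (21): +70 → 130 left.
Fill Phys tier1 block (60 at 19) → 70 left.
Phys/tier2 (16): +30 → 40 left.
40 remain; put them into Anthro tier1 at 8.
Total = 21×70 + 19×60 + 16×30 + 8×40 = 3410.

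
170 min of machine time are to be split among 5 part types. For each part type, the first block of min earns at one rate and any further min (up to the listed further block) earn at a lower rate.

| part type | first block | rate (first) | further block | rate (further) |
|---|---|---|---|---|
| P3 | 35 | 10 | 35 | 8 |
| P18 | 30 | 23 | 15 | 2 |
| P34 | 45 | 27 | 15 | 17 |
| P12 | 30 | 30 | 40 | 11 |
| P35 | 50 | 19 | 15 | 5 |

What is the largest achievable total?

Treat each block as its own option and order by rate: P12/T1 30 > P34/T1 27 > P18/T1 23 > P35/T1 19 > P34/T2 17 > P12/T2 11 > P3/T1 10 > P3/T2 8 > P35/T2 5 > P18/T2 2.
P12/T1 (30): +30 — 140 left.
P34 T1 at 27: fill all 45 — 95 left.
P18/T1 (23): +30 — 65 left.
P35 T1 at 19: fill all 50 — 15 left.
P34/T2 (17): +15 — 0 left.
Total = 30×30 + 27×45 + 23×30 + 19×50 + 17×15 = 4010.

4010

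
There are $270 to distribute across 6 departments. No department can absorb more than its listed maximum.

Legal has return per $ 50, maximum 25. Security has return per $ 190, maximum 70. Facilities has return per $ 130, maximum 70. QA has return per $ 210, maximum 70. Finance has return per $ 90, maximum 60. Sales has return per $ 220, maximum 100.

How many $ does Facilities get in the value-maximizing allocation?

30

Highest return per $ first: Sales 220 > QA 210 > Security 190 > Facilities 130 > Finance 90 > Legal 50.
Sales takes 100 to reach its cap of 100 → 170 left.
Give QA 70 to hit its cap of 70 → 100 left.
Give Security 70 to hit its cap of 70 → 30 left.
Facilities has room for 70 but only 30 remain, so it gets 30.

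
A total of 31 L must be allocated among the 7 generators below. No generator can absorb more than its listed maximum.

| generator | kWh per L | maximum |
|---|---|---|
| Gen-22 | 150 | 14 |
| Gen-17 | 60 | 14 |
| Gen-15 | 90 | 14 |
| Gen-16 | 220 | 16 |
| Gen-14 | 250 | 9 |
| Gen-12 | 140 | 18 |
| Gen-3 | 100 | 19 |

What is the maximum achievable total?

6670

Highest kWh per L first: Gen-14 250 > Gen-16 220 > Gen-22 150 > Gen-12 140 > Gen-3 100 > Gen-15 90 > Gen-17 60.
Give Gen-14 9 to hit its cap of 9 — 22 left.
Gen-16: +16 to 16 (cap) — 6 left.
Only 6 left; Gen-22 takes them to reach 6.
Total = 150×6 + 220×16 + 250×9 = 6670.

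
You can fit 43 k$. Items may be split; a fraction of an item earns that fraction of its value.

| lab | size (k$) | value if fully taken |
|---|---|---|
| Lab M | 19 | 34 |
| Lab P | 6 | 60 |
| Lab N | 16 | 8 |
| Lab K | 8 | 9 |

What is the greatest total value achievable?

Sort by value density: Lab P 60/6≈10, Lab M 34/19≈1.79, Lab K 9/8≈1.12, Lab N 8/16≈0.5.
Lab P: take in full, 6 k$ for value 60 — 37 left.
All 19 k$ of Lab M fit (value 34) — 18 remain.
Lab K: take in full, 8 k$ for value 9 — 10 left.
10 k$ left: a 10/16 share of Lab N gives 8×10/16 = 5.
Total value = 108.

108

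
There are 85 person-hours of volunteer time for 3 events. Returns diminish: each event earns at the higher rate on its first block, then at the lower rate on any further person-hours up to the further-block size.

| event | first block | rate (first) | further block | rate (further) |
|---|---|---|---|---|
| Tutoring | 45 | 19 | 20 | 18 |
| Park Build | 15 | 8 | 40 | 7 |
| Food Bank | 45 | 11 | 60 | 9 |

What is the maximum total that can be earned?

Order all 6 blocks by rate: Tutoring/first 19 > Tutoring/second 18 > Food Bank/first 11 > Food Bank/second 9 > Park Build/first 8 > Park Build/second 7.
Fill Tutoring first block (45 at 19) → 40 left.
Tutoring/second (18): +20 → 20 left.
Food Bank first at 11: only 20 left, fill 20.
Total = 19×45 + 18×20 + 11×20 = 1435.

1435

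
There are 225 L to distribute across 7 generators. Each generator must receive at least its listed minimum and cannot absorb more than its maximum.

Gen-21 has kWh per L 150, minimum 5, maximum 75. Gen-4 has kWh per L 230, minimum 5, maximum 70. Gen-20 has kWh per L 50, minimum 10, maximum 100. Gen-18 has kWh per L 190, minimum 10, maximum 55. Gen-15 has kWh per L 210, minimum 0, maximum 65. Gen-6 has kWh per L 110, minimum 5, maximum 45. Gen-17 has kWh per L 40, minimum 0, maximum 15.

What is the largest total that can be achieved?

Meeting every minimum uses 5+5+10+10+0+5+0 = 35 L, leaving 190.
Highest kWh per L first: Gen-4 230 > Gen-15 210 > Gen-18 190 > Gen-21 150 > Gen-6 110 > Gen-20 50 > Gen-17 40.
Give Gen-4 65 more to hit its cap of 70 → 125 left.
Gen-15: +65 to 65 (cap) → 60 left.
Give Gen-18 45 more to hit its cap of 55 → 15 left.
Only 15 left; Gen-21 takes them to reach 20.
Total = 150×20 + 230×70 + 50×10 + 190×55 + 210×65 + 110×5 = 44250.

44250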